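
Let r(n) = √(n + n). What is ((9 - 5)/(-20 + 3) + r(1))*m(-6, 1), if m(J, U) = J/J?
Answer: -4/17 + √2 ≈ 1.1789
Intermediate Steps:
m(J, U) = 1
r(n) = √2*√n (r(n) = √(2*n) = √2*√n)
((9 - 5)/(-20 + 3) + r(1))*m(-6, 1) = ((9 - 5)/(-20 + 3) + √2*√1)*1 = (4/(-17) + √2*1)*1 = (4*(-1/17) + √2)*1 = (-4/17 + √2)*1 = -4/17 + √2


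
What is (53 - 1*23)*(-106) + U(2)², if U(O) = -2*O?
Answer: -3164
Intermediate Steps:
(53 - 1*23)*(-106) + U(2)² = (53 - 1*23)*(-106) + (-2*2)² = (53 - 23)*(-106) + (-4)² = 30*(-106) + 16 = -3180 + 16 = -3164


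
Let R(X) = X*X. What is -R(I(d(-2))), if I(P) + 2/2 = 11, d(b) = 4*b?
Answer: -100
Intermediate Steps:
I(P) = 10 (I(P) = -1 + 11 = 10)
R(X) = X**2
-R(I(d(-2))) = -1*10**2 = -1*100 = -100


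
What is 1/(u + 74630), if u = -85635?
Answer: -1/11005 ≈ -9.0868e-5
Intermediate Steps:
1/(u + 74630) = 1/(-85635 + 74630) = 1/(-11005) = -1/11005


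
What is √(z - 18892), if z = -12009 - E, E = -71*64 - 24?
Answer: I*√26333 ≈ 162.27*I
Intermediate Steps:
E = -4568 (E = -4544 - 24 = -4568)
z = -7441 (z = -12009 - 1*(-4568) = -12009 + 4568 = -7441)
√(z - 18892) = √(-7441 - 18892) = √(-26333) = I*√26333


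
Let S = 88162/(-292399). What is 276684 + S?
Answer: 80902036754/292399 ≈ 2.7668e+5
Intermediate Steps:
S = -88162/292399 (S = 88162*(-1/292399) = -88162/292399 ≈ -0.30151)
276684 + S = 276684 - 88162/292399 = 80902036754/292399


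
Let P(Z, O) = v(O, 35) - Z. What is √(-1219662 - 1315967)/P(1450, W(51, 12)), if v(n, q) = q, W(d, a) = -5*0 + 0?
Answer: -I*√2535629/1415 ≈ -1.1253*I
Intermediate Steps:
W(d, a) = 0 (W(d, a) = 0 + 0 = 0)
P(Z, O) = 35 - Z
√(-1219662 - 1315967)/P(1450, W(51, 12)) = √(-1219662 - 1315967)/(35 - 1*1450) = √(-2535629)/(35 - 1450) = (I*√2535629)/(-1415) = (I*√2535629)*(-1/1415) = -I*√2535629/1415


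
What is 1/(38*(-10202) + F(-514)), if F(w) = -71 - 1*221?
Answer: -1/387968 ≈ -2.5775e-6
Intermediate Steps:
F(w) = -292 (F(w) = -71 - 221 = -292)
1/(38*(-10202) + F(-514)) = 1/(38*(-10202) - 292) = 1/(-387676 - 292) = 1/(-387968) = -1/387968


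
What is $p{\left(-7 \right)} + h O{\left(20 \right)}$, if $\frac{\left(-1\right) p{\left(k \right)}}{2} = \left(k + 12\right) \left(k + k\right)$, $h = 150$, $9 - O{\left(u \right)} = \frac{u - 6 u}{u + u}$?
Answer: $1865$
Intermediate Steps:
$O{\left(u \right)} = \frac{23}{2}$ ($O{\left(u \right)} = 9 - \frac{u - 6 u}{u + u} = 9 - \frac{\left(-5\right) u}{2 u} = 9 - - 5 u \frac{1}{2 u} = 9 - - \frac{5}{2} = 9 + \frac{5}{2} = \frac{23}{2}$)
$p{\left(k \right)} = - 4 k \left(12 + k\right)$ ($p{\left(k \right)} = - 2 \left(k + 12\right) \left(k + k\right) = - 2 \left(12 + k\right) 2 k = - 2 \cdot 2 k \left(12 + k\right) = - 4 k \left(12 + k\right)$)
$p{\left(-7 \right)} + h O{\left(20 \right)} = \left(-4\right) \left(-7\right) \left(12 - 7\right) + 150 \cdot \frac{23}{2} = \left(-4\right) \left(-7\right) 5 + 1725 = 140 + 1725 = 1865$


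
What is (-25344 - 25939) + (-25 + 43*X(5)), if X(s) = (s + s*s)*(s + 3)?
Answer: -40988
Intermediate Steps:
X(s) = (3 + s)*(s + s²) (X(s) = (s + s²)*(3 + s) = (3 + s)*(s + s²))
(-25344 - 25939) + (-25 + 43*X(5)) = (-25344 - 25939) + (-25 + 43*(5*(3 + 5² + 4*5))) = -51283 + (-25 + 43*(5*(3 + 25 + 20))) = -51283 + (-25 + 43*(5*48)) = -51283 + (-25 + 43*240) = -51283 + (-25 + 10320) = -51283 + 10295 = -40988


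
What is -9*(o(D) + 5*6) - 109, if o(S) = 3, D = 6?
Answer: -406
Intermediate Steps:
-9*(o(D) + 5*6) - 109 = -9*(3 + 5*6) - 109 = -9*(3 + 30) - 109 = -9*33 - 109 = -297 - 109 = -406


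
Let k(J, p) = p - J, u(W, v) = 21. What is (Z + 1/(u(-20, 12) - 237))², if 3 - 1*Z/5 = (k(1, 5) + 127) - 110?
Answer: 377952481/46656 ≈ 8100.8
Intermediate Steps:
Z = -90 (Z = 15 - 5*(((5 - 1*1) + 127) - 110) = 15 - 5*(((5 - 1) + 127) - 110) = 15 - 5*((4 + 127) - 110) = 15 - 5*(131 - 110) = 15 - 5*21 = 15 - 105 = -90)
(Z + 1/(u(-20, 12) - 237))² = (-90 + 1/(21 - 237))² = (-90 + 1/(-216))² = (-90 - 1/216)² = (-19441/216)² = 377952481/46656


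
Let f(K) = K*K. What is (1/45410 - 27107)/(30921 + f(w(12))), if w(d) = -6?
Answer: -410309623/468585790 ≈ -0.87563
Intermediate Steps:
f(K) = K**2
(1/45410 - 27107)/(30921 + f(w(12))) = (1/45410 - 27107)/(30921 + (-6)**2) = (1/45410 - 27107)/(30921 + 36) = -1230928869/45410/30957 = -1230928869/45410*1/30957 = -410309623/468585790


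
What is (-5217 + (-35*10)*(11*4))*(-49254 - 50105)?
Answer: 2048484503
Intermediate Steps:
(-5217 + (-35*10)*(11*4))*(-49254 - 50105) = (-5217 - 350*44)*(-99359) = (-5217 - 15400)*(-99359) = -20617*(-99359) = 2048484503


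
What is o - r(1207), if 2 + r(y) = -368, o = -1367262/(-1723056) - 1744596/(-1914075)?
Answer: 22701938731519/61075155800 ≈ 371.71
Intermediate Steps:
o = 104131085519/61075155800 (o = -1367262*(-1/1723056) - 1744596*(-1/1914075) = 227877/287176 + 193844/212675 = 104131085519/61075155800 ≈ 1.7050)
r(y) = -370 (r(y) = -2 - 368 = -370)
o - r(1207) = 104131085519/61075155800 - 1*(-370) = 104131085519/61075155800 + 370 = 22701938731519/61075155800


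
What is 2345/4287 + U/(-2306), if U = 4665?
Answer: -14591285/9885822 ≈ -1.4760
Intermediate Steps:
2345/4287 + U/(-2306) = 2345/4287 + 4665/(-2306) = 2345*(1/4287) + 4665*(-1/2306) = 2345/4287 - 4665/2306 = -14591285/9885822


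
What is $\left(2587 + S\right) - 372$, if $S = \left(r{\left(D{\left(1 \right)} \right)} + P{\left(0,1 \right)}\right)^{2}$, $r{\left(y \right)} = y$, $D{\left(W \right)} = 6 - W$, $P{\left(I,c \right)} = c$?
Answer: $2251$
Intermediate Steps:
$S = 36$ ($S = \left(\left(6 - 1\right) + 1\right)^{2} = \left(5 + 1\right)^{2} = 6^{2} = 36$)
$\left(2587 + S\right) - 372 = \left(2587 + 36\right) - 372 = 2623 - 372 = 2251$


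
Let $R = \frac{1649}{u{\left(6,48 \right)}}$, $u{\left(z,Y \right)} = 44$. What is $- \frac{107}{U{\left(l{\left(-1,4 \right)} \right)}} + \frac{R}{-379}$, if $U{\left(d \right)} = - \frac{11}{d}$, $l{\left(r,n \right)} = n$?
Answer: $\frac{647199}{16676} \approx 38.81$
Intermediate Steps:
$R = \frac{1649}{44} \approx 37.477$
$- \frac{107}{U{\left(l{\left(-1,4 \right)} \right)}} + \frac{R}{-379} = - \frac{107}{\left(-11\right) \frac{1}{4}} + \frac{1649}{44 \left(-379\right)} = - \frac{107}{\left(-11\right) \frac{1}{4}} + \frac{1649}{44} \left(- \frac{1}{379}\right) = - \frac{107}{- \frac{11}{4}} - \frac{1649}{16676} = \left(-107\right) \left(- \frac{4}{11}\right) - \frac{1649}{16676} = \frac{428}{11} - \frac{1649}{16676} = \frac{647199}{16676}$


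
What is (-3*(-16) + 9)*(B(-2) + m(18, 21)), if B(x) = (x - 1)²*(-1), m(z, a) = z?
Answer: 513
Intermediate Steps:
B(x) = -(-1 + x)² (B(x) = (-1 + x)²*(-1) = -(-1 + x)²)
(-3*(-16) + 9)*(B(-2) + m(18, 21)) = (-3*(-16) + 9)*(-(-1 - 2)² + 18) = (48 + 9)*(-1*(-3)² + 18) = 57*(-1*9 + 18) = 57*(-9 + 18) = 57*9 = 513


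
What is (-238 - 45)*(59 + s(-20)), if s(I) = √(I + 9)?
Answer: -16697 - 283*I*√11 ≈ -16697.0 - 938.6*I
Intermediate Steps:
s(I) = √(9 + I)
(-238 - 45)*(59 + s(-20)) = (-238 - 45)*(59 + √(9 - 20)) = -283*(59 + √(-11)) = -283*(59 + I*√11) = -16697 - 283*I*√11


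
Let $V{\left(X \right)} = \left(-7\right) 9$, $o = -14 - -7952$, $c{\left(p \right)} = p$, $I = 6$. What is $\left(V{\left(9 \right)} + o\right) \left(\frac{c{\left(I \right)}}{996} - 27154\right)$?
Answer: $- \frac{35497058625}{166} \approx -2.1384 \cdot 10^{8}$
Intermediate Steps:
$o = 7938$ ($o = -14 + 7952 = 7938$)
$V{\left(X \right)} = -63$
$\left(V{\left(9 \right)} + o\right) \left(\frac{c{\left(I \right)}}{996} - 27154\right) = \left(-63 + 7938\right) \left(\frac{6}{996} - 27154\right) = 7875 \left(6 \cdot \frac{1}{996} - 27154\right) = 7875 \left(\frac{1}{166} - 27154\right) = 7875 \left(- \frac{4507563}{166}\right) = - \frac{35497058625}{166}$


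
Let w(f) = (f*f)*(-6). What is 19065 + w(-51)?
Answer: 3459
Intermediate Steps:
w(f) = -6*f**2 (w(f) = f**2*(-6) = -6*f**2)
19065 + w(-51) = 19065 - 6*(-51)**2 = 19065 - 6*2601 = 19065 - 15606 = 3459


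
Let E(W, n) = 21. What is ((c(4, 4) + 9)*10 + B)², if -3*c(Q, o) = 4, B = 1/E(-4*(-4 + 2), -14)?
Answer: 288369/49 ≈ 5885.1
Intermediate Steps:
B = 1/21 ≈ 0.047619
c(Q, o) = -4/3 (c(Q, o) = -⅓*4 = -4/3)
((c(4, 4) + 9)*10 + B)² = ((-4/3 + 9)*10 + 1/21)² = ((23/3)*10 + 1/21)² = (230/3 + 1/21)² = (537/7)² = 288369/49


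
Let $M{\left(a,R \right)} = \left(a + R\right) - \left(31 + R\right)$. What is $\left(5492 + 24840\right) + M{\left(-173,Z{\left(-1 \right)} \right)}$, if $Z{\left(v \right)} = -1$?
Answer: $30128$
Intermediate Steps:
$M{\left(a,R \right)} = -31 + a$ ($M{\left(a,R \right)} = \left(R + a\right) - \left(31 + R\right) = -31 + a$)
$\left(5492 + 24840\right) + M{\left(-173,Z{\left(-1 \right)} \right)} = \left(5492 + 24840\right) - 204 = 30332 - 204 = 30128$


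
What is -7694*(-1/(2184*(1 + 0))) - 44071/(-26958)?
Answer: 25305493/4906356 ≈ 5.1577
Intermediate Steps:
-7694*(-1/(2184*(1 + 0))) - 44071/(-26958) = -7694/((1*7)*(-312)) - 44071*(-1/26958) = -7694/(7*(-312)) + 44071/26958 = -7694/(-2184) + 44071/26958 = -7694*(-1/2184) + 44071/26958 = 3847/1092 + 44071/26958 = 25305493/4906356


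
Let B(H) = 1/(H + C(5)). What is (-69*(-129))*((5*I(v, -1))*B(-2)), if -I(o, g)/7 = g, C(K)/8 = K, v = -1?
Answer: 311535/38 ≈ 8198.3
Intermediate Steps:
C(K) = 8*K
B(H) = 1/(40 + H) (B(H) = 1/(H + 8*5) = 1/(H + 40) = 1/(40 + H))
I(o, g) = -7*g
(-69*(-129))*((5*I(v, -1))*B(-2)) = (-69*(-129))*((5*(-7*(-1)))/(40 - 2)) = 8901*((5*7)/38) = 8901*(35*(1/38)) = 8901*(35/38) = 311535/38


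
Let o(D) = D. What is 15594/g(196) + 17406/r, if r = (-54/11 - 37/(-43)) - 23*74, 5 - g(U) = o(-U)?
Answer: 1214323244/18022129 ≈ 67.380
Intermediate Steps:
g(U) = 5 + U (g(U) = 5 - (-1)*U = 5 + U)
r = -806961/473 (r = (-54*1/11 - 37*(-1/43)) - 1702 = (-54/11 + 37/43) - 1702 = -1915/473 - 1702 = -806961/473 ≈ -1706.0)
15594/g(196) + 17406/r = 15594/(5 + 196) + 17406/(-806961/473) = 15594/201 + 17406*(-473/806961) = 15594*(1/201) - 2744346/268987 = 5198/67 - 2744346/268987 = 1214323244/18022129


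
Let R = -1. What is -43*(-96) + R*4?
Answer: 4124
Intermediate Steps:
-43*(-96) + R*4 = -43*(-96) - 1*4 = 4128 - 4 = 4124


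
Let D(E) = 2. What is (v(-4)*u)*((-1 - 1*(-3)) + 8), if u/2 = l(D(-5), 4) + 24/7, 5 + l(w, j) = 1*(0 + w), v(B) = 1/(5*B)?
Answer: -3/7 ≈ -0.42857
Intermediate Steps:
v(B) = 1/(5*B)
l(w, j) = -5 + w (l(w, j) = -5 + 1*(0 + w) = -5 + 1*w = -5 + w)
u = 6/7 (u = 2*((-5 + 2) + 24/7) = 2*(-3 + 24*(⅐)) = 2*(-3 + 24/7) = 2*(3/7) = 6/7 ≈ 0.85714)
(v(-4)*u)*((-1 - 1*(-3)) + 8) = (((⅕)/(-4))*(6/7))*((-1 - 1*(-3)) + 8) = (((⅕)*(-¼))*(6/7))*((-1 + 3) + 8) = (-1/20*6/7)*(2 + 8) = -3/70*10 = -3/7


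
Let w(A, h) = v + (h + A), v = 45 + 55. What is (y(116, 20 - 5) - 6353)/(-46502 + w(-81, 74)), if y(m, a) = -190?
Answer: 6543/46409 ≈ 0.14099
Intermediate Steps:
v = 100
w(A, h) = 100 + A + h (w(A, h) = 100 + (h + A) = 100 + (A + h) = 100 + A + h)
(y(116, 20 - 5) - 6353)/(-46502 + w(-81, 74)) = (-190 - 6353)/(-46502 + (100 - 81 + 74)) = -6543/(-46502 + 93) = -6543/(-46409) = -6543*(-1/46409) = 6543/46409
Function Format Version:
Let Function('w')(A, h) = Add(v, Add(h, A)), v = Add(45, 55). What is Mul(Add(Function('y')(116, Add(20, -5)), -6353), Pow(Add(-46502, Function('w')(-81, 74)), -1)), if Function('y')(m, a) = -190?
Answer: Rational(6543, 46409) ≈ 0.14099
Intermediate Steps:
v = 100
Function('w')(A, h) = Add(100, A, h) (Function('w')(A, h) = Add(100, Add(h, A)) = Add(100, Add(A, h)) = Add(100, A, h))
Mul(Add(Function('y')(116, Add(20, -5)), -6353), Pow(Add(-46502, Function('w')(-81, 74)), -1)) = Mul(Add(-190, -6353), Pow(Add(-46502, Add(100, -81, 74)), -1)) = Mul(-6543, Pow(Add(-46502, 93), -1)) = Mul(-6543, Pow(-46409, -1)) = Mul(-6543, Rational(-1, 46409)) = Rational(6543, 46409)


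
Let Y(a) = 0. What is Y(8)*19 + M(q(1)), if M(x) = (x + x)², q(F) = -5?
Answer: 100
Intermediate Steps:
M(x) = 4*x² (M(x) = (2*x)² = 4*x²)
Y(8)*19 + M(q(1)) = 0*19 + 4*(-5)² = 0 + 4*25 = 0 + 100 = 100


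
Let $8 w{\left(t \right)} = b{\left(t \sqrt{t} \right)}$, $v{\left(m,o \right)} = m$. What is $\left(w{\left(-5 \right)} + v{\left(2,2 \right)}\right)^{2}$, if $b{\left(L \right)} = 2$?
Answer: $\frac{81}{16} \approx 5.0625$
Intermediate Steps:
$w{\left(t \right)} = \frac{1}{4}$ ($w{\left(t \right)} = \frac{1}{8} \cdot 2 = \frac{1}{4}$)
$\left(w{\left(-5 \right)} + v{\left(2,2 \right)}\right)^{2} = \left(\frac{1}{4} + 2\right)^{2} = \left(\frac{9}{4}\right)^{2} = \frac{81}{16}$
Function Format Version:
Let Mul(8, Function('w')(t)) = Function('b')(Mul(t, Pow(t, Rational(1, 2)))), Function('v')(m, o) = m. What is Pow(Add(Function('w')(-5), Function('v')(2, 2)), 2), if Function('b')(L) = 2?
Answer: Rational(81, 16) ≈ 5.0625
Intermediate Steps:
Function('w')(t) = Rational(1, 4) (Function('w')(t) = Mul(Rational(1, 8), 2) = Rational(1, 4))
Pow(Add(Function('w')(-5), Function('v')(2, 2)), 2) = Pow(Add(Rational(1, 4), 2), 2) = Pow(Rational(9, 4), 2) = Rational(81, 16)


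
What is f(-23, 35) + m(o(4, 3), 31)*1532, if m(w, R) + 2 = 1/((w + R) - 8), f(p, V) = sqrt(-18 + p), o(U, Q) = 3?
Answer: -39066/13 + I*sqrt(41) ≈ -3005.1 + 6.4031*I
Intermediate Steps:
m(w, R) = -2 + 1/(-8 + R + w) (m(w, R) = -2 + 1/((w + R) - 8) = -2 + 1/((R + w) - 8) = -2 + 1/(-8 + R + w))
f(-23, 35) + m(o(4, 3), 31)*1532 = sqrt(-18 - 23) + ((17 - 2*31 - 2*3)/(-8 + 31 + 3))*1532 = sqrt(-41) + ((17 - 62 - 6)/26)*1532 = I*sqrt(41) + ((1/26)*(-51))*1532 = I*sqrt(41) - 51/26*1532 = I*sqrt(41) - 39066/13 = -39066/13 + I*sqrt(41)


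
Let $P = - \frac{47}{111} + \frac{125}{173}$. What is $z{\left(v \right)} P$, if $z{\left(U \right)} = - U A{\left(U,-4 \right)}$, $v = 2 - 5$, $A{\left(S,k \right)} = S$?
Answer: $- \frac{17232}{6401} \approx -2.6921$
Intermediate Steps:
$P = \frac{5744}{19203}$ ($P = \left(-47\right) \frac{1}{111} + 125 \cdot \frac{1}{173} = - \frac{47}{111} + \frac{125}{173} = \frac{5744}{19203} \approx 0.29912$)
$v = -3$
$z{\left(U \right)} = - U^{2}$ ($z{\left(U \right)} = - U U = - U^{2}$)
$z{\left(v \right)} P = - \left(-3\right)^{2} \cdot \frac{5744}{19203} = \left(-1\right) 9 \cdot \frac{5744}{19203} = \left(-9\right) \frac{5744}{19203} = - \frac{17232}{6401}$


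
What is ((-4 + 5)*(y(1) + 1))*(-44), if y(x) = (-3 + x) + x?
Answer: 0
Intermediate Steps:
y(x) = -3 + 2*x
((-4 + 5)*(y(1) + 1))*(-44) = ((-4 + 5)*((-3 + 2*1) + 1))*(-44) = (1*((-3 + 2) + 1))*(-44) = (1*(-1 + 1))*(-44) = (1*0)*(-44) = 0*(-44) = 0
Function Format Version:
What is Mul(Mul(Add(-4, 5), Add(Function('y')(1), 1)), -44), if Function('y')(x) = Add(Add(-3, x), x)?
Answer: 0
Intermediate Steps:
Function('y')(x) = Add(-3, Mul(2, x))
Mul(Mul(Add(-4, 5), Add(Function('y')(1), 1)), -44) = Mul(Mul(Add(-4, 5), Add(Add(-3, Mul(2, 1)), 1)), -44) = Mul(Mul(1, Add(Add(-3, 2), 1)), -44) = Mul(Mul(1, Add(-1, 1)), -44) = Mul(Mul(1, 0), -44) = Mul(0, -44) = 0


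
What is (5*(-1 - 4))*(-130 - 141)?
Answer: 6775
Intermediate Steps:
(5*(-1 - 4))*(-130 - 141) = (5*(-5))*(-271) = -25*(-271) = 6775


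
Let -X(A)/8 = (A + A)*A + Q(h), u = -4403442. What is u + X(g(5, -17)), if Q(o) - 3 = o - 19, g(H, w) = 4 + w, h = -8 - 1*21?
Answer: -4405786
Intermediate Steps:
h = -29 (h = -8 - 21 = -29)
Q(o) = -16 + o (Q(o) = 3 + (o - 19) = 3 + (-19 + o) = -16 + o)
X(A) = 360 - 16*A**2 (X(A) = -8*((A + A)*A + (-16 - 29)) = -8*((2*A)*A - 45) = -8*(2*A**2 - 45) = -8*(-45 + 2*A**2) = 360 - 16*A**2)
u + X(g(5, -17)) = -4403442 + (360 - 16*(4 - 17)**2) = -4403442 + (360 - 16*(-13)**2) = -4403442 + (360 - 16*169) = -4403442 + (360 - 2704) = -4403442 - 2344 = -4405786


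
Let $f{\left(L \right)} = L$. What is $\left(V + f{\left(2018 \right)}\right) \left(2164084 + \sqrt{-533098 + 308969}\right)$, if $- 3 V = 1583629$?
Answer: $- \frac{3414004816300}{3} - \frac{1577575 i \sqrt{224129}}{3} \approx -1.138 \cdot 10^{12} - 2.4895 \cdot 10^{8} i$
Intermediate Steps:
$V = - \frac{1583629}{3}$ ($V = \left(- \frac{1}{3}\right) 1583629 = - \frac{1583629}{3} \approx -5.2788 \cdot 10^{5}$)
$\left(V + f{\left(2018 \right)}\right) \left(2164084 + \sqrt{-533098 + 308969}\right) = \left(- \frac{1583629}{3} + 2018\right) \left(2164084 + \sqrt{-533098 + 308969}\right) = - \frac{1577575 \left(2164084 + \sqrt{-224129}\right)}{3} = - \frac{1577575 \left(2164084 + i \sqrt{224129}\right)}{3} = - \frac{3414004816300}{3} - \frac{1577575 i \sqrt{224129}}{3}$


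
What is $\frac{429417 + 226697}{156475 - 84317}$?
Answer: $\frac{328057}{36079} \approx 9.0927$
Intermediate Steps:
$\frac{429417 + 226697}{156475 - 84317} = \frac{656114}{72158} = 656114 \cdot \frac{1}{72158} = \frac{328057}{36079}$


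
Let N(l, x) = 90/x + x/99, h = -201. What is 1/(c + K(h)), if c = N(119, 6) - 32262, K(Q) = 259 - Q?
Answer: -33/1048969 ≈ -3.1459e-5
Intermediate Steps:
N(l, x) = 90/x + x/99 (N(l, x) = 90/x + x*(1/99) = 90/x + x/99)
c = -1064149/33 (c = (90/6 + (1/99)*6) - 32262 = (90*(⅙) + 2/33) - 32262 = (15 + 2/33) - 32262 = 497/33 - 32262 = -1064149/33 ≈ -32247.)
1/(c + K(h)) = 1/(-1064149/33 + (259 - 1*(-201))) = 1/(-1064149/33 + (259 + 201)) = 1/(-1064149/33 + 460) = 1/(-1048969/33) = -33/1048969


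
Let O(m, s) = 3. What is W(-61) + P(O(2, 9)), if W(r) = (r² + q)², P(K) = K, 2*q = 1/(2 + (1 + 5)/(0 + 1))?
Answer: 3544655137/256 ≈ 1.3846e+7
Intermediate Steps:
q = 1/16 (q = 1/(2*(2 + (1 + 5)/(0 + 1))) = 1/(2*(2 + 6/1)) = 1/(2*(2 + 6*1)) = 1/(2*(2 + 6)) = (½)/8 = (½)*(⅛) = 1/16 ≈ 0.062500)
W(r) = (1/16 + r²)² (W(r) = (r² + 1/16)² = (1/16 + r²)²)
W(-61) + P(O(2, 9)) = (1 + 16*(-61)²)²/256 + 3 = (1 + 16*3721)²/256 + 3 = (1 + 59536)²/256 + 3 = (1/256)*59537² + 3 = (1/256)*3544654369 + 3 = 3544654369/256 + 3 = 3544655137/256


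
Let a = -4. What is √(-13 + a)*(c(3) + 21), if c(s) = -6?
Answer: 15*I*√17 ≈ 61.847*I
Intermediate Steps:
√(-13 + a)*(c(3) + 21) = √(-13 - 4)*(-6 + 21) = √(-17)*15 = (I*√17)*15 = 15*I*√17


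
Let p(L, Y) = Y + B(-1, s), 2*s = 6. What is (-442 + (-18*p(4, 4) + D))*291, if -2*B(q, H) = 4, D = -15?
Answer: -143463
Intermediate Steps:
s = 3 (s = (½)*6 = 3)
B(q, H) = -2 (B(q, H) = -½*4 = -2)
p(L, Y) = -2 + Y (p(L, Y) = Y - 2 = -2 + Y)
(-442 + (-18*p(4, 4) + D))*291 = (-442 + (-18*(-2 + 4) - 15))*291 = (-442 + (-18*2 - 15))*291 = (-442 + (-36 - 15))*291 = (-442 - 51)*291 = -493*291 = -143463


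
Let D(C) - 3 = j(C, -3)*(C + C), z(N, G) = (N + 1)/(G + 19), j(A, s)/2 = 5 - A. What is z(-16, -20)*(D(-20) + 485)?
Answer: -22680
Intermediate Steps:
j(A, s) = 10 - 2*A (j(A, s) = 2*(5 - A) = 10 - 2*A)
z(N, G) = (1 + N)/(19 + G)
D(C) = 3 + 2*C*(10 - 2*C) (D(C) = 3 + (10 - 2*C)*(C + C) = 3 + (10 - 2*C)*(2*C) = 3 + 2*C*(10 - 2*C))
z(-16, -20)*(D(-20) + 485) = ((1 - 16)/(19 - 20))*((3 - 4*(-20)*(-5 - 20)) + 485) = (-15/(-1))*((3 - 4*(-20)*(-25)) + 485) = (-1*(-15))*((3 - 2000) + 485) = 15*(-1997 + 485) = 15*(-1512) = -22680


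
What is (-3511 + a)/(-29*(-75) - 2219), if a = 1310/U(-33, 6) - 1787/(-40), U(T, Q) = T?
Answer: 4627949/58080 ≈ 79.682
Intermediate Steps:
a = 6571/1320 (a = 1310/(-33) - 1787/(-40) = 1310*(-1/33) - 1787*(-1/40) = -1310/33 + 1787/40 = 6571/1320 ≈ 4.9780)
(-3511 + a)/(-29*(-75) - 2219) = (-3511 + 6571/1320)/(-29*(-75) - 2219) = -4627949/(1320*(2175 - 2219)) = -4627949/1320/(-44) = -4627949/1320*(-1/44) = 4627949/58080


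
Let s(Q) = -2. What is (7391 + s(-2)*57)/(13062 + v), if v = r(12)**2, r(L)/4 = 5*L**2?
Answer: 7277/8307462 ≈ 0.00087596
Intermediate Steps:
r(L) = 20*L**2 (r(L) = 4*(5*L**2) = 20*L**2)
v = 8294400 (v = (20*12**2)**2 = (20*144)**2 = 2880**2 = 8294400)
(7391 + s(-2)*57)/(13062 + v) = (7391 - 2*57)/(13062 + 8294400) = (7391 - 114)/8307462 = 7277*(1/8307462) = 7277/8307462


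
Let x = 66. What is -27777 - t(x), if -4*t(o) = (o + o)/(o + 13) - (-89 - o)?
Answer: -8765155/316 ≈ -27738.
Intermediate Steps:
t(o) = -89/4 - o/4 - o/(2*(13 + o)) (t(o) = -((o + o)/(o + 13) - (-89 - o))/4 = -((2*o)/(13 + o) + (89 + o))/4 = -(2*o/(13 + o) + (89 + o))/4 = -(89 + o + 2*o/(13 + o))/4 = -89/4 - o/4 - o/(2*(13 + o)))
-27777 - t(x) = -27777 - (-1157 - 1*66² - 104*66)/(4*(13 + 66)) = -27777 - (-1157 - 1*4356 - 6864)/(4*79) = -27777 - (-1157 - 4356 - 6864)/(4*79) = -27777 - (-12377)/(4*79) = -27777 - 1*(-12377/316) = -27777 + 12377/316 = -8765155/316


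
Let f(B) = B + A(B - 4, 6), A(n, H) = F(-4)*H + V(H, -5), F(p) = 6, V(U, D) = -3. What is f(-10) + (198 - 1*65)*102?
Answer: 13589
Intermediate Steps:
A(n, H) = -3 + 6*H (A(n, H) = 6*H - 3 = -3 + 6*H)
f(B) = 33 + B (f(B) = B + (-3 + 6*6) = B + (-3 + 36) = B + 33 = 33 + B)
f(-10) + (198 - 1*65)*102 = (33 - 10) + (198 - 1*65)*102 = 23 + (198 - 65)*102 = 23 + 133*102 = 23 + 13566 = 13589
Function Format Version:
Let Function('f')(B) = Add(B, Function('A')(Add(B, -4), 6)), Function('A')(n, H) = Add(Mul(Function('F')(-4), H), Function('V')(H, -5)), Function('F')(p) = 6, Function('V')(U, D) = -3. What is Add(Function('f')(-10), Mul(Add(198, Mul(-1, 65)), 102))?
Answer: 13589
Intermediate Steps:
Function('A')(n, H) = Add(-3, Mul(6, H)) (Function('A')(n, H) = Add(Mul(6, H), -3) = Add(-3, Mul(6, H)))
Function('f')(B) = Add(33, B) (Function('f')(B) = Add(B, Add(-3, Mul(6, 6))) = Add(B, Add(-3, 36)) = Add(B, 33) = Add(33, B))
Add(Function('f')(-10), Mul(Add(198, Mul(-1, 65)), 102)) = Add(Add(33, -10), Mul(Add(198, Mul(-1, 65)), 102)) = Add(23, Mul(Add(198, -65), 102)) = Add(23, Mul(133, 102)) = Add(23, 13566) = 13589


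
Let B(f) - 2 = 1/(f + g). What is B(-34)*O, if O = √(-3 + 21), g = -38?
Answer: 143*√2/24 ≈ 8.4264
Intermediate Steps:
B(f) = 2 + 1/(-38 + f) (B(f) = 2 + 1/(f - 38) = 2 + 1/(-38 + f))
O = 3*√2 (O = √18 = 3*√2 ≈ 4.2426)
B(-34)*O = ((-75 + 2*(-34))/(-38 - 34))*(3*√2) = ((-75 - 68)/(-72))*(3*√2) = (-1/72*(-143))*(3*√2) = 143*(3*√2)/72 = 143*√2/24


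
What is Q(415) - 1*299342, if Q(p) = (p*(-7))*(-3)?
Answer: -290627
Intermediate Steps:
Q(p) = 21*p (Q(p) = -7*p*(-3) = 21*p)
Q(415) - 1*299342 = 21*415 - 1*299342 = 8715 - 299342 = -290627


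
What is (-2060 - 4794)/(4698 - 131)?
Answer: -6854/4567 ≈ -1.5008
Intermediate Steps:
(-2060 - 4794)/(4698 - 131) = -6854/4567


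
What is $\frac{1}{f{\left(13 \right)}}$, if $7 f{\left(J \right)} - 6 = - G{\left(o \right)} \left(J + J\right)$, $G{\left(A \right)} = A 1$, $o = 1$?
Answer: $- \frac{7}{20} \approx -0.35$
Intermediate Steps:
$G{\left(A \right)} = A$
$f{\left(J \right)} = \frac{6}{7} - \frac{2 J}{7}$ ($f{\left(J \right)} = \frac{6}{7} + \frac{\left(-1\right) 1 \left(J + J\right)}{7} = \frac{6}{7} + \frac{\left(-1\right) 1 \cdot 2 J}{7} = \frac{6}{7} + \frac{\left(-1\right) 2 J}{7} = \frac{6}{7} + \frac{\left(-2\right) J}{7} = \frac{6}{7} - \frac{2 J}{7}$)
$\frac{1}{f{\left(13 \right)}} = \frac{1}{\frac{6}{7} - \frac{26}{7}} = \frac{1}{- \frac{20}{7}} = - \frac{7}{20}$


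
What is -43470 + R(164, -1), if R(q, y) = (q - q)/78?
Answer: -43470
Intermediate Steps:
R(q, y) = 0 (R(q, y) = 0*(1/78) = 0)
-43470 + R(164, -1) = -43470 + 0 = -43470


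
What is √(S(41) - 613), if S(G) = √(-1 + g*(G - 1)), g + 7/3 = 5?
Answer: √(-5517 + 3*√951)/3 ≈ 24.55*I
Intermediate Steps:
g = 8/3 (g = -7/3 + 5 = 8/3 ≈ 2.6667)
S(G) = √(-11/3 + 8*G/3) (S(G) = √(-1 + 8*(G - 1)/3) = √(-1 + 8*(-1 + G)/3) = √(-1 + (-8/3 + 8*G/3)) = √(-11/3 + 8*G/3))
√(S(41) - 613) = √(√(-33 + 24*41)/3 - 613) = √(√(-33 + 984)/3 - 613) = √(√951/3 - 613) = √(-613 + √951/3)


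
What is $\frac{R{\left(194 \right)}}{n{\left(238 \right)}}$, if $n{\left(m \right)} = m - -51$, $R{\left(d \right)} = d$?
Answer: $\frac{194}{289} \approx 0.67128$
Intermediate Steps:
$n{\left(m \right)} = 51 + m$ ($n{\left(m \right)} = m + 51 = 51 + m$)
$\frac{R{\left(194 \right)}}{n{\left(238 \right)}} = \frac{194}{51 + 238} = \frac{194}{289}$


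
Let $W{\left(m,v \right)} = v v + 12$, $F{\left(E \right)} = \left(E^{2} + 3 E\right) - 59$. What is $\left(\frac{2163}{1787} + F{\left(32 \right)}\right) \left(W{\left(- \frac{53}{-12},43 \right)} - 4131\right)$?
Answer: $- \frac{4308845900}{1787} \approx -2.4112 \cdot 10^{6}$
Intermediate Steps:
$F{\left(E \right)} = -59 + E^{2} + 3 E$
$W{\left(m,v \right)} = 12 + v^{2}$ ($W{\left(m,v \right)} = v^{2} + 12 = 12 + v^{2}$)
$\left(\frac{2163}{1787} + F{\left(32 \right)}\right) \left(W{\left(- \frac{53}{-12},43 \right)} - 4131\right) = \left(\frac{2163}{1787} + \left(-59 + 32^{2} + 3 \cdot 32\right)\right) \left(\left(12 + 43^{2}\right) - 4131\right) = \left(2163 \cdot \frac{1}{1787} + \left(-59 + 1024 + 96\right)\right) \left(\left(12 + 1849\right) - 4131\right) = \left(\frac{2163}{1787} + 1061\right) \left(1861 - 4131\right) = \frac{1898170}{1787} \left(-2270\right) = - \frac{4308845900}{1787}$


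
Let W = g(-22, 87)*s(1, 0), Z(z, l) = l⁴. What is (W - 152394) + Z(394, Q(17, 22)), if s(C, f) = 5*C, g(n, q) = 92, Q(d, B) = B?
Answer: 82322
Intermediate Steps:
W = 460 (W = 92*(5*1) = 92*5 = 460)
(W - 152394) + Z(394, Q(17, 22)) = (460 - 152394) + 22⁴ = -151934 + 234256 = 82322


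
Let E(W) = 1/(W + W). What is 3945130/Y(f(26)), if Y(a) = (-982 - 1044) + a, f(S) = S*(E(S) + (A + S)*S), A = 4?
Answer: 7890260/36509 ≈ 216.12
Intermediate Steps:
E(W) = 1/(2*W)
f(S) = S*(1/(2*S) + S*(4 + S)) (f(S) = S*(1/(2*S) + (4 + S)*S) = S*(1/(2*S) + S*(4 + S)))
Y(a) = -2026 + a
3945130/Y(f(26)) = 3945130/(-2026 + (½ + 26²*(4 + 26))) = 3945130/(-2026 + (½ + 676*30)) = 3945130/(-2026 + (½ + 20280)) = 3945130/(-2026 + 40561/2) = 3945130/(36509/2) = 3945130*(2/36509) = 7890260/36509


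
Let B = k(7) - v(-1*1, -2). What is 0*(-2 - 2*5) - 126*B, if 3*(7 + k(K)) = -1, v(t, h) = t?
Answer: 798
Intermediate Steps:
k(K) = -22/3 (k(K) = -7 + (⅓)*(-1) = -7 - ⅓ = -22/3)
B = -19/3 (B = -22/3 - (-1) = -22/3 - 1*(-1) = -22/3 + 1 = -19/3 ≈ -6.3333)
0*(-2 - 2*5) - 126*B = 0*(-2 - 2*5) - 126*(-19/3) = 0*(-2 - 10) + 798 = 0*(-12) + 798 = 0 + 798 = 798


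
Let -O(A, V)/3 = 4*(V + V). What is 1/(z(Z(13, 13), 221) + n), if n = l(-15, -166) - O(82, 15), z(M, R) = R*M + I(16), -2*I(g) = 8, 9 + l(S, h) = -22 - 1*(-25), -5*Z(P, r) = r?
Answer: -5/1123 ≈ -0.0044524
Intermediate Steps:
Z(P, r) = -r/5
l(S, h) = -6 (l(S, h) = -9 + (-22 - 1*(-25)) = -9 + (-22 + 25) = -9 + 3 = -6)
I(g) = -4 (I(g) = -1/2*8 = -4)
O(A, V) = -24*V (O(A, V) = -12*(V + V) = -12*2*V = -24*V)
z(M, R) = -4 + M*R (z(M, R) = R*M - 4 = M*R - 4 = -4 + M*R)
n = 354 (n = -6 - (-24)*15 = -6 - 1*(-360) = -6 + 360 = 354)
1/(z(Z(13, 13), 221) + n) = 1/((-4 - 1/5*13*221) + 354) = 1/((-4 - 13/5*221) + 354) = 1/((-4 - 2873/5) + 354) = 1/(-2893/5 + 354) = 1/(-1123/5) = -5/1123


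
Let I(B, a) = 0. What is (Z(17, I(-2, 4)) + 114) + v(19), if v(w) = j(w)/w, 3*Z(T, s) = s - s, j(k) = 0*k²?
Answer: 114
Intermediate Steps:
j(k) = 0
Z(T, s) = 0 (Z(T, s) = (s - s)/3 = (⅓)*0 = 0)
v(w) = 0 (v(w) = 0/w = 0)
(Z(17, I(-2, 4)) + 114) + v(19) = (0 + 114) + 0 = 114 + 0 = 114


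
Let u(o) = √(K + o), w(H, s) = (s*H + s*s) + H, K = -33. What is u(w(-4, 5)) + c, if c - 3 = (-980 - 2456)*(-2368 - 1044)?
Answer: 11723635 + 4*I*√2 ≈ 1.1724e+7 + 5.6569*I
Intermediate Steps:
c = 11723635 (c = 3 + (-980 - 2456)*(-2368 - 1044) = 3 - 3436*(-3412) = 3 + 11723632 = 11723635)
w(H, s) = H + s² + H*s (w(H, s) = (H*s + s²) + H = (s² + H*s) + H = H + s² + H*s)
u(o) = √(-33 + o)
u(w(-4, 5)) + c = √(-33 + (-4 + 5² - 4*5)) + 11723635 = √(-33 + (-4 + 25 - 20)) + 11723635 = √(-33 + 1) + 11723635 = √(-32) + 11723635 = 4*I*√2 + 11723635 = 11723635 + 4*I*√2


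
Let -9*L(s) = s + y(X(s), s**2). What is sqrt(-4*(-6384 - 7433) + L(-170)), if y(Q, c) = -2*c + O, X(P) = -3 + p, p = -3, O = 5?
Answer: sqrt(555377)/3 ≈ 248.41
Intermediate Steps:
X(P) = -6 (X(P) = -3 - 3 = -6)
y(Q, c) = 5 - 2*c (y(Q, c) = -2*c + 5 = 5 - 2*c)
L(s) = -5/9 - s/9 + 2*s**2/9 (L(s) = -(s + (5 - 2*s**2))/9 = -(5 + s - 2*s**2)/9 = -5/9 - s/9 + 2*s**2/9)
sqrt(-4*(-6384 - 7433) + L(-170)) = sqrt(-4*(-6384 - 7433) + (-5/9 - 1/9*(-170) + (2/9)*(-170)**2)) = sqrt(-4*(-13817) + (-5/9 + 170/9 + (2/9)*28900)) = sqrt(55268 + (-5/9 + 170/9 + 57800/9)) = sqrt(55268 + 57965/9) = sqrt(555377/9) = sqrt(555377)/3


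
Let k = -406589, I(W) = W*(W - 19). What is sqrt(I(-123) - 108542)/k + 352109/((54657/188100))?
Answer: 7359078100/6073 - 2*I*sqrt(22769)/406589 ≈ 1.2118e+6 - 0.00074224*I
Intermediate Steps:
I(W) = W*(-19 + W)
sqrt(I(-123) - 108542)/k + 352109/((54657/188100)) = sqrt(-123*(-19 - 123) - 108542)/(-406589) + 352109/((54657/188100)) = sqrt(-123*(-142) - 108542)*(-1/406589) + 352109/((54657*(1/188100))) = sqrt(17466 - 108542)*(-1/406589) + 352109/(6073/20900) = sqrt(-91076)*(-1/406589) + 352109*(20900/6073) = (2*I*sqrt(22769))*(-1/406589) + 7359078100/6073 = -2*I*sqrt(22769)/406589 + 7359078100/6073 = 7359078100/6073 - 2*I*sqrt(22769)/406589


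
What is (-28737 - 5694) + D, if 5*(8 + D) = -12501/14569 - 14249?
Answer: -2716315137/72845 ≈ -37289.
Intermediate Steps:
D = -208188942/72845 (D = -8 + (-12501/14569 - 14249)/5 = -8 + (1/5)*(-207606182/14569) = -8 - 207606182/72845 = -208188942/72845 ≈ -2858.0)
(-28737 - 5694) + D = (-28737 - 5694) - 208188942/72845 = -34431 - 208188942/72845 = -2716315137/72845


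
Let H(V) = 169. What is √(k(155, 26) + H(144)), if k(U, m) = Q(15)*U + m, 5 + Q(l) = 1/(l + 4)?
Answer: I*√206435/19 ≈ 23.913*I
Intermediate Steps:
Q(l) = -5 + 1/(4 + l) (Q(l) = -5 + 1/(l + 4) = -5 + 1/(4 + l))
k(U, m) = m - 94*U/19 (k(U, m) = ((-19 - 5*15)/(4 + 15))*U + m = ((-19 - 75)/19)*U + m = ((1/19)*(-94))*U + m = -94*U/19 + m = m - 94*U/19)
√(k(155, 26) + H(144)) = √((26 - 94/19*155) + 169) = √((26 - 14570/19) + 169) = √(-14076/19 + 169) = √(-10865/19) = I*√206435/19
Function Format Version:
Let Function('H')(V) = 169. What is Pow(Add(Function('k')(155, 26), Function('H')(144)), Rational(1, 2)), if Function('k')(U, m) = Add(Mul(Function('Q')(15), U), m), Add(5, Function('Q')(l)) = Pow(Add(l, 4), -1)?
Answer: Mul(Rational(1, 19), I, Pow(206435, Rational(1, 2))) ≈ Mul(23.913, I)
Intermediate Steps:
Function('Q')(l) = Add(-5, Pow(Add(4, l), -1)) (Function('Q')(l) = Add(-5, Pow(Add(l, 4), -1)) = Add(-5, Pow(Add(4, l), -1)))
Function('k')(U, m) = Add(m, Mul(Rational(-94, 19), U)) (Function('k')(U, m) = Add(Mul(Mul(Pow(Add(4, 15), -1), Add(-19, Mul(-5, 15))), U), m) = Add(Mul(Mul(Pow(19, -1), Add(-19, -75)), U), m) = Add(Mul(Mul(Rational(1, 19), -94), U), m) = Add(Mul(Rational(-94, 19), U), m) = Add(m, Mul(Rational(-94, 19), U)))
Pow(Add(Function('k')(155, 26), Function('H')(144)), Rational(1, 2)) = Pow(Add(Add(26, Mul(Rational(-94, 19), 155)), 169), Rational(1, 2)) = Pow(Add(Add(26, Rational(-14570, 19)), 169), Rational(1, 2)) = Pow(Add(Rational(-14076, 19), 169), Rational(1, 2)) = Pow(Rational(-10865, 19), Rational(1, 2)) = Mul(Rational(1, 19), I, Pow(206435, Rational(1, 2)))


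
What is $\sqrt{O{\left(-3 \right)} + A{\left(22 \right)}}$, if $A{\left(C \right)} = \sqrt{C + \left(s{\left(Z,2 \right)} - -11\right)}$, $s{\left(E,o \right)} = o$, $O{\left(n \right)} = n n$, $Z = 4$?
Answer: $\sqrt{9 + \sqrt{35}} \approx 3.8621$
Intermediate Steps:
$O{\left(n \right)} = n^{2}$
$A{\left(C \right)} = \sqrt{13 + C}$ ($A{\left(C \right)} = \sqrt{C + \left(2 - -11\right)} = \sqrt{C + \left(2 + 11\right)} = \sqrt{C + 13} = \sqrt{13 + C}$)
$\sqrt{O{\left(-3 \right)} + A{\left(22 \right)}} = \sqrt{\left(-3\right)^{2} + \sqrt{13 + 22}} = \sqrt{9 + \sqrt{35}}$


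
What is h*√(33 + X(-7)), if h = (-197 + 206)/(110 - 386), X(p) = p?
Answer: -3*√26/92 ≈ -0.16627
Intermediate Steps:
h = -3/92 (h = 9/(-276) = 9*(-1/276) = -3/92 ≈ -0.032609)
h*√(33 + X(-7)) = -3*√(33 - 7)/92 = -3*√26/92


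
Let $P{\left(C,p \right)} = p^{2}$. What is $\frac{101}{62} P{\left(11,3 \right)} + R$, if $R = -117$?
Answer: $- \frac{6345}{62} \approx -102.34$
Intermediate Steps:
$\frac{101}{62} P{\left(11,3 \right)} + R = \frac{101}{62} \cdot 3^{2} - 117 = 101 \cdot \frac{1}{62} \cdot 9 - 117 = \frac{101}{62} \cdot 9 - 117 = \frac{909}{62} - 117 = - \frac{6345}{62}$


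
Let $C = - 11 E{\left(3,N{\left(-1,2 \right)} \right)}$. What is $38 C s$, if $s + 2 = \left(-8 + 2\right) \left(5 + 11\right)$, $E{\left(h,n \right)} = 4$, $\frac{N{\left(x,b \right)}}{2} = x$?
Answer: $163856$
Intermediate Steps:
$N{\left(x,b \right)} = 2 x$
$C = -44$ ($C = \left(-11\right) 4 = -44$)
$s = -98$ ($s = -2 + \left(-8 + 2\right) \left(5 + 11\right) = -2 - 96 = -98$)
$38 C s = 38 \left(-44\right) \left(-98\right) = \left(-1672\right) \left(-98\right) = 163856$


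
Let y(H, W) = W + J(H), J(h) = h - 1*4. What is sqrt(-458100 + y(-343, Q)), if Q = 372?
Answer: 5*I*sqrt(18323) ≈ 676.81*I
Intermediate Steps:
J(h) = -4 + h (J(h) = h - 4 = -4 + h)
y(H, W) = -4 + H + W (y(H, W) = W + (-4 + H) = -4 + H + W)
sqrt(-458100 + y(-343, Q)) = sqrt(-458100 + (-4 - 343 + 372)) = sqrt(-458100 + 25) = sqrt(-458075) = 5*I*sqrt(18323)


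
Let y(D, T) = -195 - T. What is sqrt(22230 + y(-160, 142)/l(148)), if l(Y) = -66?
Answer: sqrt(96856122)/66 ≈ 149.11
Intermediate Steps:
sqrt(22230 + y(-160, 142)/l(148)) = sqrt(22230 + (-195 - 1*142)/(-66)) = sqrt(22230 + (-195 - 142)*(-1/66)) = sqrt(22230 - 337*(-1/66)) = sqrt(22230 + 337/66) = sqrt(1467517/66) = sqrt(96856122)/66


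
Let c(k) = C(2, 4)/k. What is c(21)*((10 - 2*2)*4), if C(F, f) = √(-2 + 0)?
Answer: 8*I*√2/7 ≈ 1.6162*I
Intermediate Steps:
C(F, f) = I*√2 (C(F, f) = √(-2) = I*√2)
c(k) = I*√2/k (c(k) = (I*√2)/k = I*√2/k)
c(21)*((10 - 2*2)*4) = (I*√2/21)*((10 - 2*2)*4) = (I*√2*(1/21))*((10 - 4)*4) = (I*√2/21)*(6*4) = (I*√2/21)*24 = 8*I*√2/7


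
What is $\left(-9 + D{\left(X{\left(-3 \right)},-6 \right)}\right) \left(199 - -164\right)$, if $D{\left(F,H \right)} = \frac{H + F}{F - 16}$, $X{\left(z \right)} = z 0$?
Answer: $- \frac{25047}{8} \approx -3130.9$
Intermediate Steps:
$X{\left(z \right)} = 0$
$D{\left(F,H \right)} = \frac{F + H}{-16 + F}$
$\left(-9 + D{\left(X{\left(-3 \right)},-6 \right)}\right) \left(199 - -164\right) = \left(-9 + \frac{0 - 6}{-16 + 0}\right) \left(199 - -164\right) = \left(-9 + \frac{1}{-16} \left(-6\right)\right) \left(199 + 164\right) = \left(-9 - - \frac{3}{8}\right) 363 = \left(-9 + \frac{3}{8}\right) 363 = \left(- \frac{69}{8}\right) 363 = - \frac{25047}{8}$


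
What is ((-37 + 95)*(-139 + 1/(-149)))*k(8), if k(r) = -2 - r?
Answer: 12012960/149 ≈ 80624.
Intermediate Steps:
((-37 + 95)*(-139 + 1/(-149)))*k(8) = ((-37 + 95)*(-139 + 1/(-149)))*(-2 - 1*8) = (58*(-139 - 1/149))*(-2 - 8) = (58*(-20712/149))*(-10) = -1201296/149*(-10) = 12012960/149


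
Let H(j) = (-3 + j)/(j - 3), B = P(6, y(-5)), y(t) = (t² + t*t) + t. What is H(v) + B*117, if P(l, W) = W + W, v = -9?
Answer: 10531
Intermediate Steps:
y(t) = t + 2*t² (y(t) = (t² + t²) + t = 2*t² + t = t + 2*t²)
P(l, W) = 2*W
B = 90 (B = 2*(-5*(1 + 2*(-5))) = 2*(-5*(1 - 10)) = 2*(-5*(-9)) = 2*45 = 90)
H(j) = 1 (H(j) = (-3 + j)/(-3 + j) = 1)
H(v) + B*117 = 1 + 90*117 = 1 + 10530 = 10531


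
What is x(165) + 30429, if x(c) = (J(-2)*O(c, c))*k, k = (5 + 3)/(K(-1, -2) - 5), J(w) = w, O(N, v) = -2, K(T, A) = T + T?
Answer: 212971/7 ≈ 30424.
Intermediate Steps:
K(T, A) = 2*T
k = -8/7 (k = (5 + 3)/(2*(-1) - 5) = 8/(-2 - 5) = 8/(-7) = 8*(-1/7) = -8/7 ≈ -1.1429)
x(c) = -32/7 (x(c) = -2*(-2)*(-8/7) = 4*(-8/7) = -32/7)
x(165) + 30429 = -32/7 + 30429 = 212971/7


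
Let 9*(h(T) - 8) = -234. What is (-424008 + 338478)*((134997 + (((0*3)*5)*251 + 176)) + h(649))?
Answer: -11559807150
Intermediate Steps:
h(T) = -18 (h(T) = 8 + (⅑)*(-234) = 8 - 26 = -18)
(-424008 + 338478)*((134997 + (((0*3)*5)*251 + 176)) + h(649)) = (-424008 + 338478)*((134997 + (((0*3)*5)*251 + 176)) - 18) = -85530*((134997 + ((0*5)*251 + 176)) - 18) = -85530*((134997 + (0*251 + 176)) - 18) = -85530*((134997 + (0 + 176)) - 18) = -85530*((134997 + 176) - 18) = -85530*(135173 - 18) = -85530*135155 = -11559807150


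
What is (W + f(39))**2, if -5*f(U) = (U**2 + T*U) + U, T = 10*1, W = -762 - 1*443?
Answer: 2544025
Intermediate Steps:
W = -1205 (W = -762 - 443 = -1205)
T = 10
f(U) = -11*U/5 - U**2/5 (f(U) = -((U**2 + 10*U) + U)/5 = -(U**2 + 11*U)/5 = -11*U/5 - U**2/5)
(W + f(39))**2 = (-1205 - 1/5*39*(11 + 39))**2 = (-1205 - 1/5*39*50)**2 = (-1205 - 390)**2 = (-1595)**2 = 2544025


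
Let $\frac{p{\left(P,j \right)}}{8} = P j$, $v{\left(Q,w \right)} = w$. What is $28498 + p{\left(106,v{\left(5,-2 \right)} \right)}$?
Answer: $26802$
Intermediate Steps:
$p{\left(P,j \right)} = 8 P j$
$28498 + p{\left(106,v{\left(5,-2 \right)} \right)} = 28498 + 8 \cdot 106 \left(-2\right) = 28498 - 1696 = 26802$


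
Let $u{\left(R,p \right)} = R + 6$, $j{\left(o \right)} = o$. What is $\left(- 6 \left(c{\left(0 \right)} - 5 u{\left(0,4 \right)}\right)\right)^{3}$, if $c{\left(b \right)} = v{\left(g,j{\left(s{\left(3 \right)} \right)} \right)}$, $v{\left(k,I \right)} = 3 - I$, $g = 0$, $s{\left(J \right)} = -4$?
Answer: $2628072$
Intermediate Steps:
$u{\left(R,p \right)} = 6 + R$
$c{\left(b \right)} = 7$ ($c{\left(b \right)} = 3 - -4 = 3 + 4 = 7$)
$\left(- 6 \left(c{\left(0 \right)} - 5 u{\left(0,4 \right)}\right)\right)^{3} = \left(- 6 \left(7 - 5 \left(6 + 0\right)\right)\right)^{3} = \left(- 6 \left(7 - 30\right)\right)^{3} = \left(\left(-6\right) \left(-23\right)\right)^{3} = 138^{3} = 2628072$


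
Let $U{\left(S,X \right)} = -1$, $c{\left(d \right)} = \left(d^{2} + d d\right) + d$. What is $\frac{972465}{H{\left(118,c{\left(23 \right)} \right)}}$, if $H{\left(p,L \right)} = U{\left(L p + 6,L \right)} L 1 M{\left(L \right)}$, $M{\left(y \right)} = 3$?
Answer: $- \frac{324155}{1081} \approx -299.87$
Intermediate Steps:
$c{\left(d \right)} = d + 2 d^{2}$ ($c{\left(d \right)} = \left(d^{2} + d^{2}\right) + d = 2 d^{2} + d = d + 2 d^{2}$)
$H{\left(p,L \right)} = - 3 L$ ($H{\left(p,L \right)} = - L 1 \cdot 3 = - L 3 = - 3 L$)
$\frac{972465}{H{\left(118,c{\left(23 \right)} \right)}} = \frac{972465}{\left(-3\right) 23 \left(1 + 2 \cdot 23\right)} = \frac{972465}{\left(-3\right) 23 \left(1 + 46\right)} = \frac{972465}{\left(-3\right) 23 \cdot 47} = \frac{972465}{\left(-3\right) 1081} = \frac{972465}{-3243} = 972465 \left(- \frac{1}{3243}\right) = - \frac{324155}{1081}$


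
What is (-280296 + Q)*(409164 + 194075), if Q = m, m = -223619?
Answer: -303981180685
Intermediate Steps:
Q = -223619
(-280296 + Q)*(409164 + 194075) = (-280296 - 223619)*(409164 + 194075) = -503915*603239 = -303981180685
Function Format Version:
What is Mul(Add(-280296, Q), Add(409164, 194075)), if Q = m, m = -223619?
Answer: -303981180685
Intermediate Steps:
Q = -223619
Mul(Add(-280296, Q), Add(409164, 194075)) = Mul(Add(-280296, -223619), Add(409164, 194075)) = Mul(-503915, 603239) = -303981180685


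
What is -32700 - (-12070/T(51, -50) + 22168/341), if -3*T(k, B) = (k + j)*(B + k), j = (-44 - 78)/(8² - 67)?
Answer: -56537846/1705 ≈ -33160.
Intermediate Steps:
j = 122/3 (j = -122/(64 - 67) = -122/(-3) = -122*(-⅓) = 122/3 ≈ 40.667)
T(k, B) = -(122/3 + k)*(B + k)/3 (T(k, B) = -(k + 122/3)*(B + k)/3 = -(122/3 + k)*(B + k)/3)
-32700 - (-12070/T(51, -50) + 22168/341) = -32700 - (-12070/(-122/9*(-50) - 122/9*51 - ⅓*51² - ⅓*(-50)*51) + 22168/341) = -32700 - (-12070/(6100/9 - 2074/3 - ⅓*2601 + 850) + 22168*(1/341)) = -32700 - (-12070/(6100/9 - 2074/3 - 867 + 850) + 22168/341) = -32700 - (-12070/(-275/9) + 22168/341) = -32700 - (-12070*(-9/275) + 22168/341) = -32700 - (21726/55 + 22168/341) = -32700 - 1*784346/1705 = -32700 - 784346/1705 = -56537846/1705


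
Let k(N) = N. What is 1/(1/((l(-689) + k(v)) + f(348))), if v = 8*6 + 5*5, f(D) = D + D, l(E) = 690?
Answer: 1459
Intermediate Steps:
f(D) = 2*D
v = 73 (v = 48 + 25 = 73)
1/(1/((l(-689) + k(v)) + f(348))) = 1/(1/((690 + 73) + 2*348)) = 1/(1/(763 + 696)) = 1/(1/1459) = 1459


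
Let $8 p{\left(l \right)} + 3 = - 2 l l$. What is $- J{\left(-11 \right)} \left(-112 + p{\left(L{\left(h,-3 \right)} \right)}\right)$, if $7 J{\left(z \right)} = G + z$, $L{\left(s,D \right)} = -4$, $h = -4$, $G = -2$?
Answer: $- \frac{1729}{8} \approx -216.13$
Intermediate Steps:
$p{\left(l \right)} = - \frac{3}{8} - \frac{l^{2}}{4}$ ($p{\left(l \right)} = - \frac{3}{8} + \frac{- 2 l l}{8} = - \frac{3}{8} + \frac{\left(-2\right) l^{2}}{8} = - \frac{3}{8} - \frac{l^{2}}{4}$)
$J{\left(z \right)} = - \frac{2}{7} + \frac{z}{7}$ ($J{\left(z \right)} = \frac{-2 + z}{7} = - \frac{2}{7} + \frac{z}{7}$)
$- J{\left(-11 \right)} \left(-112 + p{\left(L{\left(h,-3 \right)} \right)}\right) = - \left(- \frac{2}{7} + \frac{1}{7} \left(-11\right)\right) \left(-112 - \left(\frac{3}{8} + \frac{\left(-4\right)^{2}}{4}\right)\right) = - \left(- \frac{2}{7} - \frac{11}{7}\right) \left(-112 - \frac{35}{8}\right) = - \frac{\left(-13\right) \left(-112 - \frac{35}{8}\right)}{7} = - \frac{\left(-13\right) \left(-931\right)}{7 \cdot 8} = \left(-1\right) \frac{1729}{8} = - \frac{1729}{8}$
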